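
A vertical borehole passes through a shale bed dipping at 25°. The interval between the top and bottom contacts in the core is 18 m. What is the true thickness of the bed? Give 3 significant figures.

True thickness t = h · cos(dip) = 18 × cos 25°
t = 18 × 0.9063 = 16.314 m

16.3 m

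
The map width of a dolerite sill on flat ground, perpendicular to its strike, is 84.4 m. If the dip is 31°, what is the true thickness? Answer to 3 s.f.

43.5 m

True thickness t = w · sin(dip) = 84.4 × sin 31°
t = 84.4 × 0.5150 = 43.469 m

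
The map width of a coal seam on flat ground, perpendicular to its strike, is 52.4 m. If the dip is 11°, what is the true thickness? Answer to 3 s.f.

True thickness t = w · sin(dip) = 52.4 × sin 11°
t = 52.4 × 0.1908 = 9.998 m

10.00 m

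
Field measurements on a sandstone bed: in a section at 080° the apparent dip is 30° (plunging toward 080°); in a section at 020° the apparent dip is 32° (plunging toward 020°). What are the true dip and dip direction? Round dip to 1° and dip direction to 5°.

true dip 35°, dip direction 045°

Represent each trace as a vector plunging at its apparent dip toward its trend (east-north-up frame): v₁ = (0.853, 0.150, -0.500), v₂ = (0.290, 0.797, -0.530).
Cross product v₁ × v₂ gives the pole to the plane: n ∝ (0.319, 0.307, 0.636).
Dip δ = arctan(|n_h|/n_z) = arctan(0.443/0.636) = 34.8°.
The horizontal component of n points toward azimuth atan2(n_x, n_y) = 46°, the dip direction.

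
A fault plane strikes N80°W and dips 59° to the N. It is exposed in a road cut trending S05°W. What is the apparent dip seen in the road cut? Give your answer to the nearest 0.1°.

Angle between strike (N80°W) and section (S05°W): β = 85°.
tan(apparent dip) = tan 59° · sin 85° = 1.6579
α = arctan(1.6579) = 58.90°

58.9°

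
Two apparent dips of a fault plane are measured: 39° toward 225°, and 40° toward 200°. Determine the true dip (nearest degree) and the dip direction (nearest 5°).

true dip 40°, dip direction 210°

The two traces are lines in the plane: v₁ = (sin 225°·cos 39°, cos 225°·cos 39°, −sin 39°), v₂ = (sin 200°·cos 40°, cos 200°·cos 40°, −sin 40°).
n = v₁ × v₂ = (-0.100, -0.188, 0.252) (taken with n_z > 0).
True dip = arccos(n_z / |n|) = arccos(0.7630) = 40.3°.
Dip direction = atan2(-0.100, -0.188) = 208° (azimuth of n's horizontal projection).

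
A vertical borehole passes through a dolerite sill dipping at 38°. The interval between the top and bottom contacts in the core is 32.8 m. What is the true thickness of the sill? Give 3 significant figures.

True thickness t = h · cos(dip) = 32.8 × cos 38°
t = 32.8 × 0.7880 = 25.847 m

25.8 m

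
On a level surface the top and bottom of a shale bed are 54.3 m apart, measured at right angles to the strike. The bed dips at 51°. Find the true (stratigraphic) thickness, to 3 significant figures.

True thickness t = w · sin(dip) = 54.3 × sin 51°
t = 54.3 × 0.7771 = 42.199 m

42.2 m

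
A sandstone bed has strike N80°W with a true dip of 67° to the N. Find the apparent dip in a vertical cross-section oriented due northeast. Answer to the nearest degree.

63°

Angle between strike (N80°W) and section (due northeast): β = 55°.
tan α = tan 67° × sin 55° = 2.3559 × 0.8192 = 1.9298
α = arctan(1.9298) = 62.61°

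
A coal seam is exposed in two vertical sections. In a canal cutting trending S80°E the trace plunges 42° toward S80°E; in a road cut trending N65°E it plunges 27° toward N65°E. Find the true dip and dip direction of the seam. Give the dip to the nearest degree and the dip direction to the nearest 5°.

true dip 45°, dip direction 125°

The two traces are lines in the plane: v₁ = (sin 100°·cos 42°, cos 100°·cos 42°, −sin 42°), v₂ = (sin 65°·cos 27°, cos 65°·cos 27°, −sin 27°).
Cross product v₁ × v₂ gives the pole to the plane: n ∝ (0.311, -0.208, 0.380).
Dip δ = arctan(|n_h|/n_z) = arctan(0.374/0.380) = 44.5°.
Dip direction = atan2(0.311, -0.208) = 124° (azimuth of n's horizontal projection).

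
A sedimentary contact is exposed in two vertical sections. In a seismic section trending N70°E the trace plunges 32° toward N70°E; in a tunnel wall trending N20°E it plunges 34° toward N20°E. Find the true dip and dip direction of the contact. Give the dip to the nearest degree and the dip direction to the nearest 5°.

true dip 36°, dip direction 040°

Each apparent-dip line lies in the plane. As unit vectors (x east, y north, z up), v₁ plunges 32°→N70°E and v₂ plunges 34°→N20°E.
n = v₁ × v₂ = (0.251, 0.295, 0.539) (taken with n_z > 0).
Dip δ = arctan(|n_h|/n_z) = arctan(0.387/0.539) = 35.7°.
The horizontal component of n points toward azimuth atan2(n_x, n_y) = 40°, the dip direction.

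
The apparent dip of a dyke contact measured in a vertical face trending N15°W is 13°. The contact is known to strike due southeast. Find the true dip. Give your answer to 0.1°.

24.8°

The section is 30° from the strike.
tan δ = tan α / sin β = tan 13° / sin 30° = 0.2309 / 0.5000 = 0.4617
true dip = arctan 0.4617 = 24.78°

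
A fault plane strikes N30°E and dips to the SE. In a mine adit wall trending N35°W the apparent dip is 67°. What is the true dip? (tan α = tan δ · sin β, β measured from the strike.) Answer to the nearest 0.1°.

The section is 65° from the strike.
tan(true dip) = tan 67° / sin 65° = 2.5994
true dip = arctan 2.5994 = 68.96°

69.0°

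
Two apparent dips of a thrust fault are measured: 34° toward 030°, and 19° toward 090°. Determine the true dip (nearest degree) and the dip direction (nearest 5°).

true dip 34°, dip direction 030°

Each apparent-dip line lies in the plane. As unit vectors (x east, y north, z up), v₁ plunges 34°→030° and v₂ plunges 19°→090°.
n = v₁ × v₂ = (0.234, 0.394, 0.679) (taken with n_z > 0).
tan δ = √(n_x²+n_y²)/n_z = 0.458/0.679, so δ = 34.0°.
Dip direction = atan2(0.234, 0.394) = 31° (azimuth of n's horizontal projection).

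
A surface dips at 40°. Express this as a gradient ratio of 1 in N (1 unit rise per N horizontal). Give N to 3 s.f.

1 : N means tan θ = 1/N, so N = 1/tan 40° = 1/0.8391

1 in 1.19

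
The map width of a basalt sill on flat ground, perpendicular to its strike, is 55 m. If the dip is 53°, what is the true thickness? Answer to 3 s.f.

True thickness t = w · sin(dip) = 55 × sin 53°
t = 55 × 0.7986 = 43.925 m

43.9 m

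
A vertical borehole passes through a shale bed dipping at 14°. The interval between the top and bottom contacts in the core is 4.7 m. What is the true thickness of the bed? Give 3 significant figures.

4.56 m

True thickness t = h · cos(dip) = 4.7 × cos 14°
t = 4.7 × 0.9703 = 4.560 m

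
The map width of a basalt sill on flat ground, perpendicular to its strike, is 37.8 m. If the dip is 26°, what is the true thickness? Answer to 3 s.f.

16.6 m

True thickness t = w · sin(dip) = 37.8 × sin 26°
t = 37.8 × 0.4384 = 16.570 m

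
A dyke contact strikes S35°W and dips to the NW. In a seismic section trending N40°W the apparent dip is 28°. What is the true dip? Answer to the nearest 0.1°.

The section is 75° from the strike.
tan δ = tan α / sin β = tan 28° / sin 75° = 0.5317 / 0.9659 = 0.5505
δ = arctan(0.5505) = 28.83°

28.8°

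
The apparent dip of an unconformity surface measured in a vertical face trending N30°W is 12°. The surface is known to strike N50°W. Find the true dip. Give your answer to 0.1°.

The section is 20° from the strike.
tan(true dip) = tan 12° / sin 20° = 0.6215
δ = arctan(0.6215) = 31.86°

31.9°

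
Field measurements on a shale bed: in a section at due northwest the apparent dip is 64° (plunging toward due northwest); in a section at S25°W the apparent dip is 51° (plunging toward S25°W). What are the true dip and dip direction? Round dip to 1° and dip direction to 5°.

true dip 71°, dip direction 270°

Each apparent-dip line lies in the plane. As unit vectors (x east, y north, z up), v₁ plunges 64°→due northwest and v₂ plunges 51°→S25°W.
The plane normal is n = v₁ × v₂ ∝ (-0.754, -0.002, 0.259).
tan δ = √(n_x²+n_y²)/n_z = 0.754/0.259, so δ = 71.0°.
Dip direction = atan2(-0.754, -0.002) = 270° (azimuth of n's horizontal projection).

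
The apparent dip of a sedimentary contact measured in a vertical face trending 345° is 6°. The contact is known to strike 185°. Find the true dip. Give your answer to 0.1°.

The section is 20° from the strike.
tan(true dip) = tan 6° / sin 20° = 0.3073
δ = arctan(0.3073) = 17.08°

17.1°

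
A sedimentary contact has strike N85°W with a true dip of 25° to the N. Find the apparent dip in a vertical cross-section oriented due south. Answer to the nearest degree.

Angle between strike (N85°W) and section (due south): β = 85°.
tan(apparent dip) = tan 25° · sin 85° = 0.4645
apparent dip = arctan 0.4645 = 24.92°

25°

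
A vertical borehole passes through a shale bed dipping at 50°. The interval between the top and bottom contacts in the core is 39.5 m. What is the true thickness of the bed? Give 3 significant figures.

25.4 m

True thickness t = h · cos(dip) = 39.5 × cos 50°
t = 39.5 × 0.6428 = 25.390 m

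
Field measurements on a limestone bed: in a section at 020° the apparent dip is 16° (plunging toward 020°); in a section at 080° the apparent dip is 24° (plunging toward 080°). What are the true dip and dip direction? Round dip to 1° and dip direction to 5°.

Represent each trace as a vector plunging at its apparent dip toward its trend (east-north-up frame): v₁ = (0.329, 0.903, -0.276), v₂ = (0.900, 0.159, -0.407).
n = v₁ × v₂ = (0.324, 0.114, 0.761) (taken with n_z > 0).
Dip δ = arctan(|n_h|/n_z) = arctan(0.343/0.761) = 24.3°.
Dip direction = atan2(0.324, 0.114) = 71° (azimuth of n's horizontal projection).

true dip 24°, dip direction 070°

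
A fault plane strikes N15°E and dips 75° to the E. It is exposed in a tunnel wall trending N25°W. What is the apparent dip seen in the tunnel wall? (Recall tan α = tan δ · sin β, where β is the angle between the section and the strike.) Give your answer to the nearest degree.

67°

The section lies 40° from the strike.
tan α = tan 75° × sin 40° = 3.7321 × 0.6428 = 2.3989
α = arctan(2.3989) = 67.37°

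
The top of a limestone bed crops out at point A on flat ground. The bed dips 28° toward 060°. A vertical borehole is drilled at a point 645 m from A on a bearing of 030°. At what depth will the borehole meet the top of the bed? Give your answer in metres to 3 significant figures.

The hole lies 30° from the dip direction, so the down-dip offset is 645 × cos 30° = 558.59 m.
Depth = down-dip offset × tan(dip) = 558.59 × tan 28° = 558.59 × 0.5317
Depth = 297.01 m

297 m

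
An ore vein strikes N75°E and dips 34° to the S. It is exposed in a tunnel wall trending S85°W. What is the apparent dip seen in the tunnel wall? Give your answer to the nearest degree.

7°

The section lies 10° from the strike.
tan(apparent dip) = tan 34° · sin 10° = 0.1171
apparent dip = arctan 0.1171 = 6.68°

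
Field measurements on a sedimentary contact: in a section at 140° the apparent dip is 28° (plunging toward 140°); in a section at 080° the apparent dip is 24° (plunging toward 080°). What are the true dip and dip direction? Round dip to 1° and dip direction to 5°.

The two traces are lines in the plane: v₁ = (sin 140°·cos 28°, cos 140°·cos 28°, −sin 28°), v₂ = (sin 80°·cos 24°, cos 80°·cos 24°, −sin 24°).
Cross product v₁ × v₂ gives the pole to the plane: n ∝ (0.350, -0.192, 0.699).
Dip δ = arctan(|n_h|/n_z) = arctan(0.399/0.699) = 29.7°.
Dip direction = azimuth of (n_x, n_y) = atan2(0.350, -0.192) = 119°.

true dip 30°, dip direction 120°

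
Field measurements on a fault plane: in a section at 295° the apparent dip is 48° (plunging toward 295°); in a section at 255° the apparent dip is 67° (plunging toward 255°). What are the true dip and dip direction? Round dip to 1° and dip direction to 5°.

true dip 69°, dip direction 230°

Represent each trace as a vector plunging at its apparent dip toward its trend (east-north-up frame): v₁ = (-0.606, 0.283, -0.743), v₂ = (-0.377, -0.101, -0.921).
n = v₁ × v₂ = (-0.335, -0.278, 0.168) (taken with n_z > 0).
tan δ = √(n_x²+n_y²)/n_z = 0.436/0.168, so δ = 68.9°.
The horizontal component of n points toward azimuth atan2(n_x, n_y) = 230°, the dip direction.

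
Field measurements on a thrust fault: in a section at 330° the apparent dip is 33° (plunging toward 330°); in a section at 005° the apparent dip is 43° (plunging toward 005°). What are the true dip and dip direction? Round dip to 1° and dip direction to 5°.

true dip 44°, dip direction 015°

Represent each trace as a vector plunging at its apparent dip toward its trend (east-north-up frame): v₁ = (-0.419, 0.726, -0.545), v₂ = (0.064, 0.729, -0.682).
n = v₁ × v₂ = (0.099, 0.321, 0.352) (taken with n_z > 0).
True dip = arccos(n_z / |n|) = arccos(0.7237) = 43.6°.
Dip direction = azimuth of (n_x, n_y) = atan2(0.099, 0.321) = 17°.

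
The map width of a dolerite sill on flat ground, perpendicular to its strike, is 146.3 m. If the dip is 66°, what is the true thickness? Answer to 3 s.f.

134 m

True thickness t = w · sin(dip) = 146.3 × sin 66°
t = 146.3 × 0.9135 = 133.652 m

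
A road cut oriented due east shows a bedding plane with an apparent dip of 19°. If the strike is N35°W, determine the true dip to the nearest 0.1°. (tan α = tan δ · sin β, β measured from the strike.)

β = acute angle between strike N35°W and section due east = 55°.
tan(true dip) = tan 19° / sin 55° = 0.4203
true dip = arctan 0.4203 = 22.80°

22.8°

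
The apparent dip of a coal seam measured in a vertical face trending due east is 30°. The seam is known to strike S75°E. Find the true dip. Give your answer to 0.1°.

65.9°

The section is 15° from the strike.
tan δ = tan α / sin β = tan 30° / sin 15° = 0.5774 / 0.2588 = 2.2307
true dip = arctan 2.2307 = 65.85°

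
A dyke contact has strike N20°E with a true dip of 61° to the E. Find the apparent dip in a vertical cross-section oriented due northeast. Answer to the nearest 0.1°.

The strike is N20°E and the section trends due northeast; the acute angle between them is β = 25°.
tan α = tan 61° × sin 25° = 1.8040 × 0.4226 = 0.7624
apparent dip = arctan 0.7624 = 37.32°

37.3°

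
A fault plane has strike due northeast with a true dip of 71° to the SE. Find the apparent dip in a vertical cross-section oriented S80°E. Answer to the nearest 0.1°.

67.2°

Angle between strike (due northeast) and section (S80°E): β = 55°.
tan(apparent dip) = tan 71° · sin 55° = 2.3790
apparent dip = arctan 2.3790 = 67.20°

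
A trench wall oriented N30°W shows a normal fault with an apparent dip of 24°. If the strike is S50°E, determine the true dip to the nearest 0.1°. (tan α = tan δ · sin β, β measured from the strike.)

The section is 20° from the strike.
tan(true dip) = tan 24° / sin 20° = 1.3018
true dip = arctan 1.3018 = 52.47°

52.5°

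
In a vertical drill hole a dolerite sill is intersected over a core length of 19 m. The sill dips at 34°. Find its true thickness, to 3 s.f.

15.8 m

True thickness t = h · cos(dip) = 19 × cos 34°
t = 19 × 0.8290 = 15.752 m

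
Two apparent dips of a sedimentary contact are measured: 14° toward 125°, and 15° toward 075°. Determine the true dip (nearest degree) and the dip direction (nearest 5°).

true dip 16°, dip direction 095°

The two traces are lines in the plane: v₁ = (sin 125°·cos 14°, cos 125°·cos 14°, −sin 14°), v₂ = (sin 75°·cos 15°, cos 75°·cos 15°, −sin 15°).
The plane normal is n = v₁ × v₂ ∝ (0.205, -0.020, 0.718).
Dip δ = arctan(|n_h|/n_z) = arctan(0.205/0.718) = 16.0°.
The horizontal component of n points toward azimuth atan2(n_x, n_y) = 96°, the dip direction.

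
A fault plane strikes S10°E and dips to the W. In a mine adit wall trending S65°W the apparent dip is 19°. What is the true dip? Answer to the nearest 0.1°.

19.6°

The section is 75° from the strike.
tan(true dip) = tan 19° / sin 75° = 0.3565
δ = arctan(0.3565) = 19.62°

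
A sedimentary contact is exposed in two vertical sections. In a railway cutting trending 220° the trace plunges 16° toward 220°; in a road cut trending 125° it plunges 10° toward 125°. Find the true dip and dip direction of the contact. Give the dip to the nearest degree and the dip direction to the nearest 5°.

Represent each trace as a vector plunging at its apparent dip toward its trend (east-north-up frame): v₁ = (-0.618, -0.736, -0.276), v₂ = (0.807, -0.565, -0.174).
n = v₁ × v₂ = (-0.028, -0.330, 0.943) (taken with n_z > 0).
True dip = arccos(n_z / |n|) = arccos(0.9436) = 19.3°.
Dip direction = azimuth of (n_x, n_y) = atan2(-0.028, -0.330) = 185°.

true dip 19°, dip direction 185°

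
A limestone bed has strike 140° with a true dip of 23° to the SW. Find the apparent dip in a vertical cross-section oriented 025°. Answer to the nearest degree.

21°

The section lies 65° from the strike.
tan(apparent dip) = tan 23° · sin 65° = 0.3847
apparent dip = arctan 0.3847 = 21.04°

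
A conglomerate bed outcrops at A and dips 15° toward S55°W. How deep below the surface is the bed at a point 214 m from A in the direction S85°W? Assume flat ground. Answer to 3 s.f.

49.7 m

The hole lies 30° from the dip direction, so the down-dip offset is 214 × cos 30° = 185.33 m.
Depth = down-dip offset × tan(dip) = 185.33 × tan 15° = 185.33 × 0.2679
Depth = 49.66 m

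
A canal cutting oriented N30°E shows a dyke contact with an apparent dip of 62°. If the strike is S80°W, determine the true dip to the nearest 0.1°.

The section is 50° from the strike.
tan(true dip) = tan 62° / sin 50° = 2.4551
true dip = arctan 2.4551 = 67.84°

67.8°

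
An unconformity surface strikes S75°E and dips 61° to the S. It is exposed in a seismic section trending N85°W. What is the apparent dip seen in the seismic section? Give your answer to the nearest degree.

17°

Angle between strike (S75°E) and section (N85°W): β = 10°.
tan(apparent dip) = tan 61° · sin 10° = 0.3133
α = arctan(0.3133) = 17.39°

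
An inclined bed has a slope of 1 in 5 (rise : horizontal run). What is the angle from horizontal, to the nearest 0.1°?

11.3°

tan θ = 1/5 = 0.2000
θ = arctan(0.2000) = 11.31°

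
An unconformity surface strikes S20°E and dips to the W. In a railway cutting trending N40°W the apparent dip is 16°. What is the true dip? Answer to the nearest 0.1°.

The section is 20° from the strike.
tan(true dip) = tan 16° / sin 20° = 0.8384
true dip = arctan 0.8384 = 39.98°

40.0°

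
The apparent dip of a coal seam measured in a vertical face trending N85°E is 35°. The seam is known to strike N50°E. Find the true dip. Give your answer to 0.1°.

The section is 35° from the strike.
tan(true dip) = tan 35° / sin 35° = 1.2208
δ = arctan(1.2208) = 50.68°

50.7°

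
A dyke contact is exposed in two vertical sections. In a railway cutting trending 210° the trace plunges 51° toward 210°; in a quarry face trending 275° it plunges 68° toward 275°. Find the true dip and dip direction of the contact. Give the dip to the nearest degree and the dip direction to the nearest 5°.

The two traces are lines in the plane: v₁ = (sin 210°·cos 51°, cos 210°·cos 51°, −sin 51°), v₂ = (sin 275°·cos 68°, cos 275°·cos 68°, −sin 68°).
n = v₁ × v₂ = (-0.531, 0.002, 0.214) (taken with n_z > 0).
True dip = arccos(n_z / |n|) = arccos(0.3735) = 68.1°.
Dip direction = azimuth of (n_x, n_y) = atan2(-0.531, 0.002) = 270°.

true dip 68°, dip direction 270°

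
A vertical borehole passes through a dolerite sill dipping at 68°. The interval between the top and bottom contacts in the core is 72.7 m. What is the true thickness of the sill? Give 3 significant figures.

27.2 m

True thickness t = h · cos(dip) = 72.7 × cos 68°
t = 72.7 × 0.3746 = 27.234 m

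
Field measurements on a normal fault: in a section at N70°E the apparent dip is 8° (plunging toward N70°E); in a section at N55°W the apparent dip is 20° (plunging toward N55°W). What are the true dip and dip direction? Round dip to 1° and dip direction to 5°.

true dip 29°, dip direction 355°

The two traces are lines in the plane: v₁ = (sin 70°·cos 8°, cos 70°·cos 8°, −sin 8°), v₂ = (sin 305°·cos 20°, cos 305°·cos 20°, −sin 20°).
n = v₁ × v₂ = (-0.041, 0.425, 0.762) (taken with n_z > 0).
Dip δ = arctan(|n_h|/n_z) = arctan(0.427/0.762) = 29.3°.
Dip direction = azimuth of (n_x, n_y) = atan2(-0.041, 0.425) = 355°.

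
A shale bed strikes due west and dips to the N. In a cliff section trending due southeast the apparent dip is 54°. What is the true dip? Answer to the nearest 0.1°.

62.8°

β = acute angle between strike due west and section due southeast = 45°.
tan(true dip) = tan 54° / sin 45° = 1.9465
δ = arctan(1.9465) = 62.81°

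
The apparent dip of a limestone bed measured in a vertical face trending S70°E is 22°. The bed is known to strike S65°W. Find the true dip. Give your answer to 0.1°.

29.7°

The section is 45° from the strike.
tan δ = tan α / sin β = tan 22° / sin 45° = 0.4040 / 0.7071 = 0.5714
true dip = arctan 0.5714 = 29.74°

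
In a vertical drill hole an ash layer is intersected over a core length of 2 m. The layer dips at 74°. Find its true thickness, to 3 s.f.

True thickness t = h · cos(dip) = 2 × cos 74°
t = 2 × 0.2756 = 0.551 m

0.551 m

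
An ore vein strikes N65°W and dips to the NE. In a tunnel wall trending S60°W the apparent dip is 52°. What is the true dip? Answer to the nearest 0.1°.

β = acute angle between strike N65°W and section S60°W = 55°.
tan(true dip) = tan 52° / sin 55° = 1.5625
δ = arctan(1.5625) = 57.38°

57.4°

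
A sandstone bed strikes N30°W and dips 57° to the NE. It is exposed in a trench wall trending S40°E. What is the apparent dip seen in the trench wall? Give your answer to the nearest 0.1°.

15.0°

The section lies 10° from the strike.
tan α = tan 57° × sin 10° = 1.5399 × 0.1736 = 0.2674
apparent dip = arctan 0.2674 = 14.97°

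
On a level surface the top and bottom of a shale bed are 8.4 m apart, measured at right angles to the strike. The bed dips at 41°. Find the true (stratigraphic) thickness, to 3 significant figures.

True thickness t = w · sin(dip) = 8.4 × sin 41°
t = 8.4 × 0.6561 = 5.511 m

5.51 m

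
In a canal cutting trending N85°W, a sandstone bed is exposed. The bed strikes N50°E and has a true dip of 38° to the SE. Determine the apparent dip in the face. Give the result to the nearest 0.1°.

28.9°

Angle between strike (N50°E) and section (N85°W): β = 45°.
tan(apparent dip) = tan 38° · sin 45° = 0.5525
apparent dip = arctan 0.5525 = 28.92°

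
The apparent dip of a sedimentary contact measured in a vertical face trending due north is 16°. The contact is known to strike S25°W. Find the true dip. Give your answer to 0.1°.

β = acute angle between strike S25°W and section due north = 25°.
tan(true dip) = tan 16° / sin 25° = 0.6785
true dip = arctan 0.6785 = 34.16°

34.2°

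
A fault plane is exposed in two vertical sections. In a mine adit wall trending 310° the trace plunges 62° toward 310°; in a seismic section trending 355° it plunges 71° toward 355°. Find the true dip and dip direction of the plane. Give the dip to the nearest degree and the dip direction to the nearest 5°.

Represent each trace as a vector plunging at its apparent dip toward its trend (east-north-up frame): v₁ = (-0.360, 0.302, -0.883), v₂ = (-0.028, 0.324, -0.946).
n = v₁ × v₂ = (-0.001, 0.315, 0.108) (taken with n_z > 0).
True dip = arccos(n_z / |n|) = arccos(0.3245) = 71.1°.
Dip direction = azimuth of (n_x, n_y) = atan2(-0.001, 0.315) = 360°.

true dip 71°, dip direction 000°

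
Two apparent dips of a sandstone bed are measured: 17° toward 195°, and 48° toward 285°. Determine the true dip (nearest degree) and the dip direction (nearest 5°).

true dip 49°, dip direction 270°

Represent each trace as a vector plunging at its apparent dip toward its trend (east-north-up frame): v₁ = (-0.248, -0.924, -0.292), v₂ = (-0.646, 0.173, -0.743).
Cross product v₁ × v₂ gives the pole to the plane: n ∝ (-0.737, -0.005, 0.640).
tan δ = √(n_x²+n_y²)/n_z = 0.737/0.640, so δ = 49.0°.
Dip direction = azimuth of (n_x, n_y) = atan2(-0.737, -0.005) = 270°.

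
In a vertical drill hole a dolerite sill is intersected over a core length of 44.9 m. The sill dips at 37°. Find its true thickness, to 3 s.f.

True thickness t = h · cos(dip) = 44.9 × cos 37°
t = 44.9 × 0.7986 = 35.859 m

35.9 m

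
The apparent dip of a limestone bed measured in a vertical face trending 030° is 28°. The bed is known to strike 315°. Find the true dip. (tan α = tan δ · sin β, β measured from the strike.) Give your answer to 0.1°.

28.8°

β = acute angle between strike 315° and section 030° = 75°.
tan δ = tan α / sin β = tan 28° / sin 75° = 0.5317 / 0.9659 = 0.5505
δ = arctan(0.5505) = 28.83°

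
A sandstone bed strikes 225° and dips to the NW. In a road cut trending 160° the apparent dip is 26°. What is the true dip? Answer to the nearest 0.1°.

The section is 65° from the strike.
tan(true dip) = tan 26° / sin 65° = 0.5382
δ = arctan(0.5382) = 28.29°

28.3°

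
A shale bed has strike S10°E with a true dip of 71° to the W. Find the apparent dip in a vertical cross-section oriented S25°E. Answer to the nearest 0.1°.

Angle between strike (S10°E) and section (S25°E): β = 15°.
tan(apparent dip) = tan 71° · sin 15° = 0.7517
apparent dip = arctan 0.7517 = 36.93°

36.9°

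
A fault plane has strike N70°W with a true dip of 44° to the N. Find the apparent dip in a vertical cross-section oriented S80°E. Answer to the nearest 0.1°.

9.5°

The strike is N70°W and the section trends S80°E; the acute angle between them is β = 10°.
tan(apparent dip) = tan 44° · sin 10° = 0.1677
apparent dip = arctan 0.1677 = 9.52°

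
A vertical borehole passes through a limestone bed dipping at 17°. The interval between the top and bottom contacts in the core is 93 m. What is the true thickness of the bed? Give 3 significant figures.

True thickness t = h · cos(dip) = 93 × cos 17°
t = 93 × 0.9563 = 88.936 m

88.9 m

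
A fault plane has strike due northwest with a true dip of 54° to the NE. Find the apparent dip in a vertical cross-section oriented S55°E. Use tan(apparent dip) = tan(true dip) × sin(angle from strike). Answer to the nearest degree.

The section lies 10° from the strike.
tan α = tan 54° × sin 10° = 1.3764 × 0.1736 = 0.2390
α = arctan(0.2390) = 13.44°

13°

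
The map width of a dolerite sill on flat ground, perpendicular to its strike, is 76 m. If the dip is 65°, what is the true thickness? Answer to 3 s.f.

True thickness t = w · sin(dip) = 76 × sin 65°
t = 76 × 0.9063 = 68.879 m

68.9 m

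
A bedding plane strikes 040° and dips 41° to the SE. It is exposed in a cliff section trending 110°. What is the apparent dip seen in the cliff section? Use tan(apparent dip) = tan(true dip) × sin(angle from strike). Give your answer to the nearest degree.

Angle between strike (040°) and section (110°): β = 70°.
tan α = tan 41° × sin 70° = 0.8693 × 0.9397 = 0.8169
apparent dip = arctan 0.8169 = 39.24°

39°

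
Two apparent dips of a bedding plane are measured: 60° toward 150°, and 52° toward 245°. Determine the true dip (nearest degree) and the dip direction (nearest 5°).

Represent each trace as a vector plunging at its apparent dip toward its trend (east-north-up frame): v₁ = (0.250, -0.433, -0.866), v₂ = (-0.558, -0.260, -0.788).
The plane normal is n = v₁ × v₂ ∝ (-0.116, -0.680, 0.307).
Dip δ = arctan(|n_h|/n_z) = arctan(0.690/0.307) = 66.0°.
Dip direction = atan2(-0.116, -0.680) = 190° (azimuth of n's horizontal projection).

true dip 66°, dip direction 190°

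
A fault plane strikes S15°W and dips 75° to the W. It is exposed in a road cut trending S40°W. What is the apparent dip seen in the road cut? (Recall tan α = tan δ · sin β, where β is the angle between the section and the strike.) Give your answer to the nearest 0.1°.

The section lies 25° from the strike.
tan α = tan 75° × sin 25° = 3.7321 × 0.4226 = 1.5772
apparent dip = arctan 1.5772 = 57.62°

57.6°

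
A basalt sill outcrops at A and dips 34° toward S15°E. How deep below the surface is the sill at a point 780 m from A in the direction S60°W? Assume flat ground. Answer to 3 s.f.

The hole lies 75° from the dip direction, so the down-dip offset is 780 × cos 75° = 201.88 m.
Depth = down-dip offset × tan(dip) = 201.88 × tan 34° = 201.88 × 0.6745
Depth = 136.17 m

136 m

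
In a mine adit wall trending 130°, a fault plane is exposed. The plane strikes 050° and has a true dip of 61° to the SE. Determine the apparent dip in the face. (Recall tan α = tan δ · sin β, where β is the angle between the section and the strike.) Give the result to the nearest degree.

61°

Angle between strike (050°) and section (130°): β = 80°.
tan α = tan 61° × sin 80° = 1.8040 × 0.9848 = 1.7766
α = arctan(1.7766) = 60.63°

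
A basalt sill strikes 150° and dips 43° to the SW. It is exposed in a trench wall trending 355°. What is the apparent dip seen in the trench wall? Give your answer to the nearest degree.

22°

The strike is 150° and the section trends 355°; the acute angle between them is β = 25°.
tan(apparent dip) = tan 43° · sin 25° = 0.3941
apparent dip = arctan 0.3941 = 21.51°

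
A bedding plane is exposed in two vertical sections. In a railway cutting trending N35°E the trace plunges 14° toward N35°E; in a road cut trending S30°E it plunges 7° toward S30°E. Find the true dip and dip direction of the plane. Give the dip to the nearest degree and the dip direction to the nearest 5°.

Represent each trace as a vector plunging at its apparent dip toward its trend (east-north-up frame): v₁ = (0.557, 0.795, -0.242), v₂ = (0.496, -0.860, -0.122).
The plane normal is n = v₁ × v₂ ∝ (0.305, 0.052, 0.873).
True dip = arccos(n_z / |n|) = arccos(0.9426) = 19.5°.
Dip direction = azimuth of (n_x, n_y) = atan2(0.305, 0.052) = 80°.

true dip 20°, dip direction 080°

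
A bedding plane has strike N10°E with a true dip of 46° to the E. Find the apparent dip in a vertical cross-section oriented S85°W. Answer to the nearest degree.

45°

Angle between strike (N10°E) and section (S85°W): β = 75°.
tan α = tan 46° × sin 75° = 1.0355 × 0.9659 = 1.0002
α = arctan(1.0002) = 45.01°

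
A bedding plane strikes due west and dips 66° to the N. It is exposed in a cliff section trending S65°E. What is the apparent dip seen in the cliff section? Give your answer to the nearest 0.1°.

The section lies 25° from the strike.
tan(apparent dip) = tan 66° · sin 25° = 0.9492
α = arctan(0.9492) = 43.51°

43.5°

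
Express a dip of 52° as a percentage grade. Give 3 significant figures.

grade % = 100 × tan 52° = 100 × 1.2799

128%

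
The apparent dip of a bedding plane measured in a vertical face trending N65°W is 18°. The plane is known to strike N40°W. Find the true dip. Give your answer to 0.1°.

37.6°

β = acute angle between strike N40°W and section N65°W = 25°.
tan(true dip) = tan 18° / sin 25° = 0.7688
δ = arctan(0.7688) = 37.55°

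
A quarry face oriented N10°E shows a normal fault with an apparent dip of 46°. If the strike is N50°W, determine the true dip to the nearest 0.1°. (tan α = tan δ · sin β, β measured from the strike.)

50.1°

β = acute angle between strike N50°W and section N10°E = 60°.
tan δ = tan α / sin β = tan 46° / sin 60° = 1.0355 / 0.8660 = 1.1957
true dip = arctan 1.1957 = 50.09°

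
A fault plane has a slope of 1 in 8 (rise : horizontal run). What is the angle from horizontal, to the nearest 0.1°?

7.1°

tan θ = 1/8 = 0.1250
θ = arctan(0.1250) = 7.13°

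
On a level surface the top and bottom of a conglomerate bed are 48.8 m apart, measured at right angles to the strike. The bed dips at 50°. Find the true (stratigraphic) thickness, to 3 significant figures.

37.4 m

True thickness t = w · sin(dip) = 48.8 × sin 50°
t = 48.8 × 0.7660 = 37.383 m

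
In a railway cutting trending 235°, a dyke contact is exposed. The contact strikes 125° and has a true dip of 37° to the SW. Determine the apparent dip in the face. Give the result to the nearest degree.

The strike is 125° and the section trends 235°; the acute angle between them is β = 70°.
tan(apparent dip) = tan 37° · sin 70° = 0.7081
α = arctan(0.7081) = 35.30°

35°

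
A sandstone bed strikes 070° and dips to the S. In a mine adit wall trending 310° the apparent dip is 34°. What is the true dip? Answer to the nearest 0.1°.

The section is 60° from the strike.
tan(true dip) = tan 34° / sin 60° = 0.7789
true dip = arctan 0.7789 = 37.91°

37.9°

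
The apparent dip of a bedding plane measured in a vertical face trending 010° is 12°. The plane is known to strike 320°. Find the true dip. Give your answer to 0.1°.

15.5°

β = acute angle between strike 320° and section 010° = 50°.
tan(true dip) = tan 12° / sin 50° = 0.2775
δ = arctan(0.2775) = 15.51°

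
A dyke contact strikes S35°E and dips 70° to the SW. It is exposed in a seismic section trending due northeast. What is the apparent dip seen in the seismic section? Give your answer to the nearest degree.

70°

Angle between strike (S35°E) and section (due northeast): β = 80°.
tan(apparent dip) = tan 70° · sin 80° = 2.7057
apparent dip = arctan 2.7057 = 69.72°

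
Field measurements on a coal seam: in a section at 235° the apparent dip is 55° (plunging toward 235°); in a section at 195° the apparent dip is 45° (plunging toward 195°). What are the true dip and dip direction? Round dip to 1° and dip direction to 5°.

The two traces are lines in the plane: v₁ = (sin 235°·cos 55°, cos 235°·cos 55°, −sin 55°), v₂ = (sin 195°·cos 45°, cos 195°·cos 45°, −sin 45°).
The plane normal is n = v₁ × v₂ ∝ (-0.327, -0.182, 0.261).
True dip = arccos(n_z / |n|) = arccos(0.5716) = 55.1°.
Dip direction = atan2(-0.327, -0.182) = 241° (azimuth of n's horizontal projection).

true dip 55°, dip direction 240°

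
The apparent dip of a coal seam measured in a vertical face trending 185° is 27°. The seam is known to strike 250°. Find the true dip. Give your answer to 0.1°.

29.3°

The section is 65° from the strike.
tan δ = tan α / sin β = tan 27° / sin 65° = 0.5095 / 0.9063 = 0.5622
δ = arctan(0.5622) = 29.34°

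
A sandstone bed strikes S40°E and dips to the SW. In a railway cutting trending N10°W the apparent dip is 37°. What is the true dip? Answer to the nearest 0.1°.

56.4°

β = acute angle between strike S40°E and section N10°W = 30°.
tan(true dip) = tan 37° / sin 30° = 1.5071
true dip = arctan 1.5071 = 56.43°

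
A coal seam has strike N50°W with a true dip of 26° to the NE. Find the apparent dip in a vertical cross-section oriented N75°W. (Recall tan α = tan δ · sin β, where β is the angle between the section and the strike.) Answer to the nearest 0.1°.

The strike is N50°W and the section trends N75°W; the acute angle between them is β = 25°.
tan α = tan 26° × sin 25° = 0.4877 × 0.4226 = 0.2061
α = arctan(0.2061) = 11.65°

11.6°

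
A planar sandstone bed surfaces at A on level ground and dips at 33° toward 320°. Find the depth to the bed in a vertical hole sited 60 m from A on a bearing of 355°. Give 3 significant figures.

The hole lies 35° from the dip direction, so the down-dip offset is 60 × cos 35° = 49.15 m.
Depth = down-dip offset × tan(dip) = 49.15 × tan 33° = 49.15 × 0.6494
Depth = 31.92 m

31.9 m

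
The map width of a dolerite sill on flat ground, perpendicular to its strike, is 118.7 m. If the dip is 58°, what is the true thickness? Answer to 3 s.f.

True thickness t = w · sin(dip) = 118.7 × sin 58°
t = 118.7 × 0.8480 = 100.663 m

101 m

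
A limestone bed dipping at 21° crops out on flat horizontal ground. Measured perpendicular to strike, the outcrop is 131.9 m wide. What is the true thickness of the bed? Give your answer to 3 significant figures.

47.3 m

True thickness t = w · sin(dip) = 131.9 × sin 21°
t = 131.9 × 0.3584 = 47.269 m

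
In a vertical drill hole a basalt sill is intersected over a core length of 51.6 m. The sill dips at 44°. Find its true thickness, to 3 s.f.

True thickness t = h · cos(dip) = 51.6 × cos 44°
t = 51.6 × 0.7193 = 37.118 m

37.1 m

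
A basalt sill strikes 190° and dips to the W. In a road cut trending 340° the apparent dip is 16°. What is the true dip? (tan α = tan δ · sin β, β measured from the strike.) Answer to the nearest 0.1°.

The section is 30° from the strike.
tan δ = tan α / sin β = tan 16° / sin 30° = 0.2867 / 0.5000 = 0.5735
true dip = arctan 0.5735 = 29.83°

29.8°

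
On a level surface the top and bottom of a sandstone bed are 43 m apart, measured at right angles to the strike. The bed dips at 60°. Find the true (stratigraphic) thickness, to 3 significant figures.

True thickness t = w · sin(dip) = 43 × sin 60°
t = 43 × 0.8660 = 37.239 m

37.2 m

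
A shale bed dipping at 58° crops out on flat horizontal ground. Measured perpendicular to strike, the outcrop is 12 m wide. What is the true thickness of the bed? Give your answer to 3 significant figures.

10.2 m

True thickness t = w · sin(dip) = 12 × sin 58°
t = 12 × 0.8480 = 10.177 m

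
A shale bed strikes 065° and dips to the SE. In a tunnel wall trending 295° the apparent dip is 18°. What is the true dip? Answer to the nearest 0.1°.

β = acute angle between strike 065° and section 295° = 50°.
tan δ = tan α / sin β = tan 18° / sin 50° = 0.3249 / 0.7660 = 0.4242
true dip = arctan 0.4242 = 22.98°

23.0°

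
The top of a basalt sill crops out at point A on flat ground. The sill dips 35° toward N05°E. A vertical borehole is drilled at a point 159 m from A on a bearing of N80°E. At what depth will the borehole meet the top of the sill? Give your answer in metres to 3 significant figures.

28.8 m

The hole lies 75° from the dip direction, so the down-dip offset is 159 × cos 75° = 41.15 m.
Depth = down-dip offset × tan(dip) = 41.15 × tan 35° = 41.15 × 0.7002
Depth = 28.82 m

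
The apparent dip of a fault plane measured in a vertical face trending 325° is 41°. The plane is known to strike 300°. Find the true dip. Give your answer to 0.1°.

β = acute angle between strike 300° and section 325° = 25°.
tan δ = tan α / sin β = tan 41° / sin 25° = 0.8693 / 0.4226 = 2.0569
true dip = arctan 2.0569 = 64.07°

64.1°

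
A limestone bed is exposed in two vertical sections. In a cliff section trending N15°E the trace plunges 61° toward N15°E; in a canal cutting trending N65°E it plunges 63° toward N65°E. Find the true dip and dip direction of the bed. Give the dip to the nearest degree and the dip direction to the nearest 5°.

Each apparent-dip line lies in the plane. As unit vectors (x east, y north, z up), v₁ plunges 61°→N15°E and v₂ plunges 63°→N65°E.
Cross product v₁ × v₂ gives the pole to the plane: n ∝ (0.249, 0.248, 0.169).
tan δ = √(n_x²+n_y²)/n_z = 0.352/0.169, so δ = 64.4°.
Dip direction = azimuth of (n_x, n_y) = atan2(0.249, 0.248) = 45°.

true dip 64°, dip direction 045°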